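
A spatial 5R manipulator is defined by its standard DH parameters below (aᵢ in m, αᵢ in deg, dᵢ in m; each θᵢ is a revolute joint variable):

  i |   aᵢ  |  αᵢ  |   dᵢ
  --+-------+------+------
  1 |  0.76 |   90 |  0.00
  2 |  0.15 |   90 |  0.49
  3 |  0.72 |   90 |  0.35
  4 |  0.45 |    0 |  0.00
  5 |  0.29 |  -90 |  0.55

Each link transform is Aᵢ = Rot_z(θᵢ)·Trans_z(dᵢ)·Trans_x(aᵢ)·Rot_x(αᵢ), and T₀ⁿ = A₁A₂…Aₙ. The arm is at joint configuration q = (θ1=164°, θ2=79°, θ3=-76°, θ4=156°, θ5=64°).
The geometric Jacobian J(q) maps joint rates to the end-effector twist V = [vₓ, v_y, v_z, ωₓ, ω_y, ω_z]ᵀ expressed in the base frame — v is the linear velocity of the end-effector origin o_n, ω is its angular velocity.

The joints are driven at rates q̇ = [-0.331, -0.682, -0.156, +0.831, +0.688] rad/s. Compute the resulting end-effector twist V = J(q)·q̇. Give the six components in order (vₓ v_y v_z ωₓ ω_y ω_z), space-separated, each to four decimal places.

1.0858 -0.0054 -0.0574 0.1283 -1.1286 -1.7480

o_n = [-0.9159, 0.5464, -0.4222]
J₁: ẑ×o_n = [-0.5464, -0.9159, 0.0000], ω = ẑ
J2: z=[0.2756, 0.9613, 0.0000] o=[-0.7306, 0.2095, 0.0000] → [-0.4058, 0.1164, 0.2711, 0.2756, 0.9613, 0.0000]
J3: z=[-0.9436, 0.2706, -0.1908] o=[-0.6230, 0.6884, 0.1472] → [-0.1812, -0.4814, 0.2132, -0.9436, 0.2706, -0.1908]
J4: z=[0.1113, -0.2836, -0.9525] o=[-1.1778, 0.1207, 0.2514] → [0.5965, -0.1744, 0.1216, 0.1113, -0.2836, -0.9525]
J5: z=[0.1113, -0.2836, -0.9525] o=[-1.2223, 0.5484, 0.1189] → [0.1515, -0.2316, 0.0867, 0.1113, -0.2836, -0.9525]
V = J·q̇ = [1.0858, -0.0054, -0.0574, 0.1283, -1.1286, -1.7480]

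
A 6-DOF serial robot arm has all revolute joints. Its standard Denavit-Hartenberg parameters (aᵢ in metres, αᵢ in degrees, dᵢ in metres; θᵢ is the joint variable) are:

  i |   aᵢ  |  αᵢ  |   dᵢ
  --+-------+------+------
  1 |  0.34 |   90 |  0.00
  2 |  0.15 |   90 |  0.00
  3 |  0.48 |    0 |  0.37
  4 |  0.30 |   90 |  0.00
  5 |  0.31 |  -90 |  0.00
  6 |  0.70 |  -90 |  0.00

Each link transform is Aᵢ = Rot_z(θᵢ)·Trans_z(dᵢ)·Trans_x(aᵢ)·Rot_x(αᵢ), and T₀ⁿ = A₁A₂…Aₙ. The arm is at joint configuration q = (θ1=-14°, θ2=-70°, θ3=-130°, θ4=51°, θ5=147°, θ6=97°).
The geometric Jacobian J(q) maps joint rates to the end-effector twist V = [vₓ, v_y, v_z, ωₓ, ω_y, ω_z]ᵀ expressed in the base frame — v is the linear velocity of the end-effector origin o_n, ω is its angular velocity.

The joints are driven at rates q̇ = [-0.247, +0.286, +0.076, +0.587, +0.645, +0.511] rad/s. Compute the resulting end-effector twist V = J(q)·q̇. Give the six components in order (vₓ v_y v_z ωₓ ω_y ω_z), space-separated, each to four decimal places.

o_n = [0.1451, 0.3190, -0.6803]
J₁: ẑ×o_n = [-0.3190, 0.1451, 0.0000], ω = ẑ
J2: z=[-0.2419, -0.9703, 0.0000] o=[0.3299, -0.0823, 0.0000] → [0.6601, -0.1646, -0.2764, -0.2419, -0.9703, 0.0000]
J3: z=[-0.9118, 0.2273, -0.3420] o=[0.3797, -0.0947, -0.1410] → [0.0189, -0.4116, -0.3239, -0.9118, 0.2273, -0.3420]
J4: z=[-0.9118, 0.2273, -0.3420] o=[0.0289, 0.3718, 0.0224] → [-0.1778, -0.6805, 0.0217, -0.9118, 0.2273, -0.3420]
J5: z=[-0.2796, 0.2664, 0.9224] o=[0.1191, 0.6528, -0.0314] → [0.1350, -0.1575, 0.0864, -0.2796, 0.2664, 0.9224]
J6: z=[0.6009, -0.7008, 0.3845] o=[-0.1130, 0.4476, -0.0425] → [0.4964, 0.4825, 0.1036, 0.6009, -0.7008, 0.3845]
V = J·q̇ = [0.5054, -0.3687, 0.0178, -0.5470, -0.3131, 0.3177]

0.5054 -0.3687 0.0178 -0.5470 -0.3131 0.3177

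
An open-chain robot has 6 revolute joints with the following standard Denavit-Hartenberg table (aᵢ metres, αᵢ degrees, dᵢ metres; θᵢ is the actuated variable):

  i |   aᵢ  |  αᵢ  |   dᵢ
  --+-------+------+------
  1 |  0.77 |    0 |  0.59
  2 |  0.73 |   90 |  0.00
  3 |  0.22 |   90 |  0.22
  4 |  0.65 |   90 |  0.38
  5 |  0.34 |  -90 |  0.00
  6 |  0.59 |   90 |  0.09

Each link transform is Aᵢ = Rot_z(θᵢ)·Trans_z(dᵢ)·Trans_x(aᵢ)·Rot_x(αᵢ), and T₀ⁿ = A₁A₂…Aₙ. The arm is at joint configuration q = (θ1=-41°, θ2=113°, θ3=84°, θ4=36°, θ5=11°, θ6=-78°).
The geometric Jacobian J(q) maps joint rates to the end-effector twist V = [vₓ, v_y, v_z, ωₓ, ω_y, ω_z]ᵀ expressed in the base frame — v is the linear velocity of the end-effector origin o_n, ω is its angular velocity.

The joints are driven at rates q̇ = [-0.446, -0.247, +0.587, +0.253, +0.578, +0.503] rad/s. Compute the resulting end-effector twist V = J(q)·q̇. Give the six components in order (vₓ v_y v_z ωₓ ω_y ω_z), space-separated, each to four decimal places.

0.9266 -1.4367 0.4488 0.2979 0.7129 -0.5104

o_n = [1.3971, 0.7375, 1.9625]
J₁: ẑ×o_n = [-0.7375, 1.3971, 0.0000], ω = ẑ
J2: z=[0.0000, 0.0000, 1.0000] o=[0.5811, -0.5052, 0.5900] → [-1.2426, 0.8160, 0.0000, 0.0000, 0.0000, 1.0000]
J3: z=[0.9511, -0.3090, 0.0000] o=[0.8067, 0.1891, 0.5900] → [-0.4241, -1.3054, 0.7040, 0.9511, -0.3090, 0.0000]
J4: z=[0.3073, 0.9458, -0.1045] o=[1.0230, 0.1430, 0.8088] → [1.1534, -0.3937, -0.1711, 0.3073, 0.9458, -0.1045]
J5: z=[-0.7504, 0.3084, 0.5846] o=[1.5202, 0.4366, 1.2921] → [0.0309, 0.4312, -0.1878, -0.7504, 0.3084, 0.5846]
J6: z=[0.1900, 0.9478, -0.2561] o=[1.7354, 0.4642, 1.5538] → [0.4574, 0.0090, 0.3726, 0.1900, 0.9478, -0.2561]
V = J·q̇ = [0.9266, -1.4367, 0.4488, 0.2979, 0.7129, -0.5104]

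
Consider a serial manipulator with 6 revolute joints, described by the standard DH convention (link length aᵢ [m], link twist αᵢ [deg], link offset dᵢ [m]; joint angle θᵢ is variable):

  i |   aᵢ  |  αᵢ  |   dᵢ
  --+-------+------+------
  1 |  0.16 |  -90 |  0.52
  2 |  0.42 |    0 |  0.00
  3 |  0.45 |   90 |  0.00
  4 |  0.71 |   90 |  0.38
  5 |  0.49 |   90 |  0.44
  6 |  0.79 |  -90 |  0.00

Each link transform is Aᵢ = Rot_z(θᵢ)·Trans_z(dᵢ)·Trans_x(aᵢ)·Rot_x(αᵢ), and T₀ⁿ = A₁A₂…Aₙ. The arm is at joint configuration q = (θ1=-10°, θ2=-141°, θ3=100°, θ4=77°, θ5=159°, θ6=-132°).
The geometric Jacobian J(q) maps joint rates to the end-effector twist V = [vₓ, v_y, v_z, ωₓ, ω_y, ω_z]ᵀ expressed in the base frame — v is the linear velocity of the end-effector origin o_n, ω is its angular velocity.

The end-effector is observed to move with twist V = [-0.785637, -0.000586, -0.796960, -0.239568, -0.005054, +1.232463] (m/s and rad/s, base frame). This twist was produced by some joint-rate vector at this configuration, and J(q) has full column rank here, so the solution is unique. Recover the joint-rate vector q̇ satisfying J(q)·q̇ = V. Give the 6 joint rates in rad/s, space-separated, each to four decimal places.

-0.3440 -0.7540 0.7390 0.9220 0.8420 0.4520

o_n = [0.0842, 0.7569, 1.3720]
J₁: ẑ×o_n = [-0.7569, 0.0842, 0.0000], ω = ẑ
J2: z=[0.1736, 0.9848, 0.0000] o=[0.1576, -0.0278, 0.5200] → [0.8390, -0.1479, 0.2085, 0.1736, 0.9848, 0.0000]
J3: z=[0.1736, 0.9848, 0.0000] o=[-0.1639, 0.0289, 0.7843] → [0.5787, -0.1020, -0.1179, 0.1736, 0.9848, 0.0000]
J4: z=[-0.6461, 0.1139, 0.7547] o=[0.1706, -0.0301, 1.0795] → [-0.5606, 0.1237, -0.4986, -0.6461, 0.1139, 0.7547]
J5: z=[0.6851, -0.3492, 0.6392] o=[0.1639, 0.6736, 1.4711] → [-0.0186, 0.0170, 0.0292, 0.6851, -0.3492, 0.6392]
J6: z=[-0.4826, 0.4397, 0.7575] o=[0.1980, 0.1144, 1.8174] → [-0.6825, -0.3012, -0.2600, -0.4826, 0.4397, 0.7575]
q̇ = J⁺·V = [-0.3440, -0.7540, 0.7390, 0.9220, 0.8420, 0.4520]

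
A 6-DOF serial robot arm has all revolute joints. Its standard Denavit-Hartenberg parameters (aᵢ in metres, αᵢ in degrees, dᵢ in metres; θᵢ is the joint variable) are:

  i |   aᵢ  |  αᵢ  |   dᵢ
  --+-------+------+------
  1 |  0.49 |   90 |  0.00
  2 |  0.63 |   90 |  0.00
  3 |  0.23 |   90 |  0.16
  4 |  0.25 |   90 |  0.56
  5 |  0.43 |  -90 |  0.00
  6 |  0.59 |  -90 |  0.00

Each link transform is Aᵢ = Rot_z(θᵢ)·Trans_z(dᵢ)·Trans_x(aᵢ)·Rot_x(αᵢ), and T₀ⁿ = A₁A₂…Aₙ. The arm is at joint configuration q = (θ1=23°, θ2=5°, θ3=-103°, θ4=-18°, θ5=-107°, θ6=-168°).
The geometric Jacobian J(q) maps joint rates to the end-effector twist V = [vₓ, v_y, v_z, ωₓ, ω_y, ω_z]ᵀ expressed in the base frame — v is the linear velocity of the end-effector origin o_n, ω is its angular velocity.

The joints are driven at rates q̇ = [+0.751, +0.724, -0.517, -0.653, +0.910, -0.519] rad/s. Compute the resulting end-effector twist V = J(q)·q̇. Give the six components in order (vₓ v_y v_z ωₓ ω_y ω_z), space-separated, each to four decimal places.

o_n = [0.1842, 0.4053, 0.0332]
J₁: ẑ×o_n = [-0.4053, 0.1842, 0.0000], ω = ẑ
J2: z=[0.3907, -0.9205, 0.0000] o=[0.4510, 0.1915, 0.0000] → [-0.0306, -0.0130, -0.1621, 0.3907, -0.9205, 0.0000]
J3: z=[0.0802, 0.0341, -0.9962] o=[1.0288, 0.4367, 0.0549] → [-0.0320, 0.8431, 0.0262, 0.0802, 0.0341, -0.9962]
J4: z=[-0.8056, -0.5863, -0.0849] o=[0.9066, 0.6283, -0.1090] → [-0.1023, 0.1759, -0.2439, -0.8056, -0.5863, -0.0849]
J5: z=[0.1051, -0.2825, 0.9535] o=[0.3097, 0.4897, -0.0842] → [0.0474, -0.1320, -0.0443, 0.1051, -0.2825, 0.9535]
J6: z=[-0.3220, 0.8975, 0.3014] o=[0.7143, 0.6354, -0.0857] → [0.1761, -0.1215, 0.5499, -0.3220, 0.8975, 0.3014]
V = J·q̇ = [-0.2914, -0.4789, -0.2974, 1.0302, -1.0240, 2.0327]

-0.2914 -0.4789 -0.2974 1.0302 -1.0240 2.0327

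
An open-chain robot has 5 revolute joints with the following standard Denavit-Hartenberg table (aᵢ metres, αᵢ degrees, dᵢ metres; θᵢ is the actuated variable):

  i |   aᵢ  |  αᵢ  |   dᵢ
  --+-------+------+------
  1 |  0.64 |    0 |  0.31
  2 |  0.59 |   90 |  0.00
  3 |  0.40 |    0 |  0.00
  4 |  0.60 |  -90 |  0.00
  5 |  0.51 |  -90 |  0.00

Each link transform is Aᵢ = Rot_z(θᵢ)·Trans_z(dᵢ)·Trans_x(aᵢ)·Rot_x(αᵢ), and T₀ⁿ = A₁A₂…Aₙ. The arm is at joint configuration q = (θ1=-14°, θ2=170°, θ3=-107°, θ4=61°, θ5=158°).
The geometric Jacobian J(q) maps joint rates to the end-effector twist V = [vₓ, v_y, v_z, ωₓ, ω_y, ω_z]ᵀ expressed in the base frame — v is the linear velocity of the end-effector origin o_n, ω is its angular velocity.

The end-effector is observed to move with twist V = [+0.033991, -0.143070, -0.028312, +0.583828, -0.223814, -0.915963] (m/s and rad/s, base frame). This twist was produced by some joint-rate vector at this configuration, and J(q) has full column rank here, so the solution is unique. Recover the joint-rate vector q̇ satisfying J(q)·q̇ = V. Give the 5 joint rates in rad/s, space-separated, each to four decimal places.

0.1870 -0.5000 -0.7530 0.7860 -0.8680

o_n = [0.0304, -0.1010, -0.1640]
J₁: ẑ×o_n = [0.1010, 0.0304, -0.0000], ω = ẑ
J2: z=[0.0000, 0.0000, 1.0000] o=[0.6210, -0.1548, 0.3100] → [-0.0538, -0.5905, 0.0000, 0.0000, 0.0000, 1.0000]
J3: z=[0.4067, 0.9135, 0.0000] o=[0.0820, 0.0851, 0.3100] → [-0.4330, 0.1928, -0.0286, 0.4067, 0.9135, 0.0000]
J4: z=[0.4067, 0.9135, 0.0000] o=[0.1888, 0.0376, -0.0725] → [-0.0835, 0.0372, 0.0883, 0.4067, 0.9135, 0.0000]
J5: z=[-0.6571, 0.2926, 0.6947] o=[-0.1919, 0.2071, -0.5041] → [0.3136, 0.3780, 0.1374, -0.6571, 0.2926, 0.6947]
q̇ = J⁺·V = [0.1870, -0.5000, -0.7530, 0.7860, -0.8680]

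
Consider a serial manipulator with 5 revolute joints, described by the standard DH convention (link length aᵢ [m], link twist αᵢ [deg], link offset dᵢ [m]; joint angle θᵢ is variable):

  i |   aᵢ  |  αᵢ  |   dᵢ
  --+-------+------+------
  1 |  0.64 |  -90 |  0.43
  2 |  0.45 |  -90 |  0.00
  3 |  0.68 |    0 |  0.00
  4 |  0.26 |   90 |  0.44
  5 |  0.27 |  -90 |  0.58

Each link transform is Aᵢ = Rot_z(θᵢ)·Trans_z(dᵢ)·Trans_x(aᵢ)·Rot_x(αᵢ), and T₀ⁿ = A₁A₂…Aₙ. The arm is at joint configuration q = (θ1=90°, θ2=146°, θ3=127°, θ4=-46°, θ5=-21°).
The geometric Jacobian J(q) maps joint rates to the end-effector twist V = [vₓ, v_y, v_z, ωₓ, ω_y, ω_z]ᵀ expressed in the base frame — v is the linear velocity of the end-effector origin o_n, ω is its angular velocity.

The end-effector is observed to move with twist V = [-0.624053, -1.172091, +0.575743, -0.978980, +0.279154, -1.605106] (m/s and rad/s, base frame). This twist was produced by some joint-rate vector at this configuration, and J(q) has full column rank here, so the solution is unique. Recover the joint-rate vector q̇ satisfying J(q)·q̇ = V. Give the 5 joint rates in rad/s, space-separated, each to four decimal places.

o_n = [0.9581, -0.1271, 0.3266]
J₁: ẑ×o_n = [0.1271, 0.9581, -0.0000], ω = ẑ
J2: z=[-1.0000, 0.0000, 0.0000] o=[0.0000, 0.6400, 0.4300] → [0.0000, -0.1034, 0.7671, -1.0000, 0.0000, 0.0000]
J3: z=[-0.0000, -0.5592, 0.8290] o=[0.0000, 0.2669, 0.1784] → [0.2437, 0.7943, 0.5358, -0.0000, -0.5592, 0.8290]
J4: z=[-0.0000, -0.5592, 0.8290] o=[0.5431, 0.6062, 0.4072] → [0.6530, 0.3441, 0.2321, -0.0000, -0.5592, 0.8290]
J5: z=[-0.1564, -0.8188, -0.5523] o=[0.7999, 0.3264, 0.7492] → [0.0956, -0.1535, 0.2005, -0.1564, -0.8188, -0.5523]
q̇ = J⁺·V = [-0.7850, 0.9430, 0.0010, -0.8370, 0.2300]

-0.7850 0.9430 0.0010 -0.8370 0.2300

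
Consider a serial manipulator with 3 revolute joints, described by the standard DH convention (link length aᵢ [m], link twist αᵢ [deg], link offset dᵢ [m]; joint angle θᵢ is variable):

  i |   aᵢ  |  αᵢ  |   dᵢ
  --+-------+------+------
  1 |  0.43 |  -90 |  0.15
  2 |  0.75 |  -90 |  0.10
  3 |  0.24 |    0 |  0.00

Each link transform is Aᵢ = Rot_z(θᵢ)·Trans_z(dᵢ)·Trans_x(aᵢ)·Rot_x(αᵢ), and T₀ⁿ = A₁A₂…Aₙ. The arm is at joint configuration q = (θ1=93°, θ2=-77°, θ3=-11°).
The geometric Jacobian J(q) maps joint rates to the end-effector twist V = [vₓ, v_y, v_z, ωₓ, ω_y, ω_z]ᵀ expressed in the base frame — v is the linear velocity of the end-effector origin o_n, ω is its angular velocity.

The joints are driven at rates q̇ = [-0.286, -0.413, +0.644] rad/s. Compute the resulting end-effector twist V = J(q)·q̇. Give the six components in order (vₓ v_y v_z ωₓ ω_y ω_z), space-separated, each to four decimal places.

0.3559 -0.3301 0.1203 0.3796 0.6482 -0.4309

o_n = [-0.1797, 0.6432, 1.1103]
J₁: ẑ×o_n = [-0.6432, -0.1797, 0.0000], ω = ẑ
J2: z=[-0.9986, -0.0523, 0.0000] o=[-0.0225, 0.4294, 0.1500] → [-0.0503, 0.9590, -0.2217, -0.9986, -0.0523, 0.0000]
J3: z=[-0.0510, 0.9730, -0.2250] o=[-0.1312, 0.5927, 0.8808] → [0.2347, 0.0226, 0.0446, -0.0510, 0.9730, -0.2250]
V = J·q̇ = [0.3559, -0.3301, 0.1203, 0.3796, 0.6482, -0.4309]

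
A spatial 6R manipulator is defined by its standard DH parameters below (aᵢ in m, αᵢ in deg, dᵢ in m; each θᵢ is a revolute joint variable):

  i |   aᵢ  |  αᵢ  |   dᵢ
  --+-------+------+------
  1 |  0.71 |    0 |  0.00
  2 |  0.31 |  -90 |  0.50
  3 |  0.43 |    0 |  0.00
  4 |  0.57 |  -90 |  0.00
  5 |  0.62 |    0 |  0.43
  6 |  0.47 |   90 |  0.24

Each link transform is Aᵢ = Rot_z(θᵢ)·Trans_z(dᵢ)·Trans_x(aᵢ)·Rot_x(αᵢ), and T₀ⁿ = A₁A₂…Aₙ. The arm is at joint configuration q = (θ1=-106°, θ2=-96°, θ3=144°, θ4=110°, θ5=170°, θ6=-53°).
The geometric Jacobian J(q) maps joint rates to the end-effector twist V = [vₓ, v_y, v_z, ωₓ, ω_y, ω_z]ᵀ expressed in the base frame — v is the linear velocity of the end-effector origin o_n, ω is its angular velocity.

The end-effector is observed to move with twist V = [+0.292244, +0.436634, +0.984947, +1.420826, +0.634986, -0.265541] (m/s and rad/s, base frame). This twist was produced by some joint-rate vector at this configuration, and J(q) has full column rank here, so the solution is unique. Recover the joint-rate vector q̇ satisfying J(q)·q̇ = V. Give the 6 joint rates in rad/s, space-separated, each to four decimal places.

o_n = [-0.6254, 0.0589, 0.1878]
J₁: ẑ×o_n = [-0.0589, -0.6254, 0.0000], ω = ẑ
J2: z=[0.0000, 0.0000, 1.0000] o=[-0.1957, -0.6825, 0.0000] → [-0.7414, -0.4297, 0.0000, 0.0000, 0.0000, 1.0000]
J3: z=[-0.3746, -0.9272, 0.0000] o=[-0.4831, -0.5664, 0.5000] → [0.2895, -0.1169, -0.3662, -0.3746, -0.9272, 0.0000]
J4: z=[-0.3746, -0.9272, 0.0000] o=[-0.1606, -0.6967, 0.2473] → [0.0551, -0.0223, -0.7140, -0.3746, -0.9272, 0.0000]
J5: z=[-0.8913, 0.3601, 0.2756] o=[-0.0149, -0.7555, 0.7952] → [-0.4432, -0.7096, -0.5060, -0.8913, 0.3601, 0.2756]
J6: z=[-0.8913, 0.3601, 0.2756] o=[-0.5139, -0.4378, 0.3268] → [-0.1870, -0.1546, -0.4026, -0.8913, 0.3601, 0.2756]
q̇ = J⁺·V = [0.4000, -0.3560, -0.9030, -0.2180, -0.4500, -0.6730]

0.4000 -0.3560 -0.9030 -0.2180 -0.4500 -0.6730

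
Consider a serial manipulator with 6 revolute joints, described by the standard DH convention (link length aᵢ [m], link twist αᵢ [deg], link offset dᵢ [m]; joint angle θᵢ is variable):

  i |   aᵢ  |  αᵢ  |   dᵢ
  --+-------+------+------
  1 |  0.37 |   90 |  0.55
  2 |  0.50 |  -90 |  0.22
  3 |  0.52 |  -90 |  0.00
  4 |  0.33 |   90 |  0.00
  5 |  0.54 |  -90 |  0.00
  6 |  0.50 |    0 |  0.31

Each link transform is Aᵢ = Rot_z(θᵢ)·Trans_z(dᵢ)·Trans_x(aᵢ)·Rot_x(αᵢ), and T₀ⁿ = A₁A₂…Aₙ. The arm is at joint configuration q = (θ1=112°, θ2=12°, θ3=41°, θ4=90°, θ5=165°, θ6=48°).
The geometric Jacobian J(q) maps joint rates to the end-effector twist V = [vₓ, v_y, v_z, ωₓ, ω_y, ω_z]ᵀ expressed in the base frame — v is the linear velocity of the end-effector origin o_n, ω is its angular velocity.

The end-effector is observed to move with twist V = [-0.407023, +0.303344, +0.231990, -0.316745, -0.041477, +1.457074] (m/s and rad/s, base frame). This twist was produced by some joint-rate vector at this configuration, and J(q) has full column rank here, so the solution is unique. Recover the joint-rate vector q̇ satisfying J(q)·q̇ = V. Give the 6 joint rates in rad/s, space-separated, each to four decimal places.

0.4400 0.1880 0.8410 0.6970 0.5450 0.5300

o_n = [-0.1693, 0.8935, 1.2692]
J₁: ẑ×o_n = [-0.8935, -0.1693, 0.0000], ω = ẑ
J2: z=[0.9272, 0.3746, 0.0000] o=[-0.1386, 0.3431, 0.5500] → [0.2694, -0.6668, 0.5218, 0.9272, 0.3746, 0.0000]
J3: z=[0.0779, -0.1928, 0.9781] o=[-0.1178, 0.8789, 0.6540] → [-0.1328, -0.0982, -0.0088, 0.0779, -0.1928, 0.9781]
J4: z=[-0.4594, -0.8777, -0.1364] o=[-0.5779, 1.1071, 0.7356] → [-0.4975, 0.1894, 0.4568, -0.4594, -0.8777, -0.1364]
J5: z=[-0.8848, 0.4387, 0.1569] o=[-0.6036, 1.1707, 0.4128] → [0.4192, 0.8260, 0.0547, -0.8848, 0.4387, 0.1569]
J6: z=[0.4639, 0.7979, 0.3849] o=[-0.6272, 0.9474, 0.9039] → [0.3123, 0.0068, -0.3904, 0.4639, 0.7979, 0.3849]
q̇ = J⁺·V = [0.4400, 0.1880, 0.8410, 0.6970, 0.5450, 0.5300]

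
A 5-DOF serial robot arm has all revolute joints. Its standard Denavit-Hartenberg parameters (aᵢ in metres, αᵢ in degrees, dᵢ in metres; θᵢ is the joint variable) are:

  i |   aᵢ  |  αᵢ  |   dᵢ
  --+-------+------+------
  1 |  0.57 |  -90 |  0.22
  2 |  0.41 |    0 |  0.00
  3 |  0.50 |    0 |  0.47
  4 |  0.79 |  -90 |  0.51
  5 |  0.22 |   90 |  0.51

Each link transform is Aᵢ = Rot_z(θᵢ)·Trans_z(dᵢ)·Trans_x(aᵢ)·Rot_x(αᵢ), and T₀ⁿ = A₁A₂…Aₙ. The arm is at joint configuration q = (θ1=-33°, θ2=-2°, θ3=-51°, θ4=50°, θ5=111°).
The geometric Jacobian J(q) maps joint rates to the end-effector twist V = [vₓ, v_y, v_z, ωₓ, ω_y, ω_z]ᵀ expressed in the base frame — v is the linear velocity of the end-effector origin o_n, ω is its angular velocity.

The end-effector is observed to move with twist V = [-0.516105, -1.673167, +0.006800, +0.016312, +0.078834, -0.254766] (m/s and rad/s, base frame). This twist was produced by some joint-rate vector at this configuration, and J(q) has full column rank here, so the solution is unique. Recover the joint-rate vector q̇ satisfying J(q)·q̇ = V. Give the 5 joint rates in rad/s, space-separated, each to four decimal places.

o_n = [2.1139, -0.4492, 0.1615]
J₁: ẑ×o_n = [0.4492, 2.1139, -0.0000], ω = ẑ
J2: z=[0.5446, 0.8387, 0.0000] o=[0.4780, -0.3104, 0.2200] → [-0.0490, 0.0318, -1.4475, 0.5446, 0.8387, 0.0000]
J3: z=[0.5446, 0.8387, 0.0000] o=[0.8217, -0.5336, 0.2343] → [-0.0610, 0.0396, -1.0378, 0.5446, 0.8387, 0.0000]
J4: z=[0.5446, 0.8387, 0.0000] o=[1.3300, -0.3033, 0.6336] → [-0.3959, 0.2571, -0.7369, 0.5446, 0.8387, 0.0000]
J5: z=[0.0439, -0.0285, -0.9986] o=[2.2694, -0.3053, 0.6750] → [-0.1291, 0.1778, -0.0107, 0.0439, -0.0285, -0.9986]
q̇ = J⁺·V = [-0.8130, 0.2950, -0.8830, 0.6630, -0.5590]

-0.8130 0.2950 -0.8830 0.6630 -0.5590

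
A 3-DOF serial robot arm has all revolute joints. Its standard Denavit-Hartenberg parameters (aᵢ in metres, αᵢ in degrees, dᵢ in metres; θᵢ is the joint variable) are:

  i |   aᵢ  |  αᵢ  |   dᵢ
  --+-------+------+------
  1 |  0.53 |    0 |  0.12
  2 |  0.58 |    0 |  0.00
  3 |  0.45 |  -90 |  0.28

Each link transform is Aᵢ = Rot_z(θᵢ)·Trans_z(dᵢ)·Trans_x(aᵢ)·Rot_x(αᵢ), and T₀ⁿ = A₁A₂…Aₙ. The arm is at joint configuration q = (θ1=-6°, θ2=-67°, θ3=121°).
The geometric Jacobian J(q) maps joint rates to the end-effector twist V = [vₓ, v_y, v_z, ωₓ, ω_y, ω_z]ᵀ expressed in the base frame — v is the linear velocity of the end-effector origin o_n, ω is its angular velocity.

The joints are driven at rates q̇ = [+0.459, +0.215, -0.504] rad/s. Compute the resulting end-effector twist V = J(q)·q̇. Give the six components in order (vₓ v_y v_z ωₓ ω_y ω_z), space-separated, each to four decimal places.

o_n = [0.9978, -0.2756, 0.4000]
J₁: ẑ×o_n = [0.2756, 0.9978, -0.0000], ω = ẑ
J2: z=[0.0000, 0.0000, 1.0000] o=[0.5271, -0.0554, 0.1200] → [0.2202, 0.4707, -0.0000, 0.0000, 0.0000, 1.0000]
J3: z=[0.0000, 0.0000, 1.0000] o=[0.6967, -0.6101, 0.1200] → [-0.3344, 0.3011, 0.0000, 0.0000, 0.0000, 1.0000]
V = J·q̇ = [0.3424, 0.4074, 0.0000, 0.0000, 0.0000, 0.1700]

0.3424 0.4074 0.0000 0.0000 0.0000 0.1700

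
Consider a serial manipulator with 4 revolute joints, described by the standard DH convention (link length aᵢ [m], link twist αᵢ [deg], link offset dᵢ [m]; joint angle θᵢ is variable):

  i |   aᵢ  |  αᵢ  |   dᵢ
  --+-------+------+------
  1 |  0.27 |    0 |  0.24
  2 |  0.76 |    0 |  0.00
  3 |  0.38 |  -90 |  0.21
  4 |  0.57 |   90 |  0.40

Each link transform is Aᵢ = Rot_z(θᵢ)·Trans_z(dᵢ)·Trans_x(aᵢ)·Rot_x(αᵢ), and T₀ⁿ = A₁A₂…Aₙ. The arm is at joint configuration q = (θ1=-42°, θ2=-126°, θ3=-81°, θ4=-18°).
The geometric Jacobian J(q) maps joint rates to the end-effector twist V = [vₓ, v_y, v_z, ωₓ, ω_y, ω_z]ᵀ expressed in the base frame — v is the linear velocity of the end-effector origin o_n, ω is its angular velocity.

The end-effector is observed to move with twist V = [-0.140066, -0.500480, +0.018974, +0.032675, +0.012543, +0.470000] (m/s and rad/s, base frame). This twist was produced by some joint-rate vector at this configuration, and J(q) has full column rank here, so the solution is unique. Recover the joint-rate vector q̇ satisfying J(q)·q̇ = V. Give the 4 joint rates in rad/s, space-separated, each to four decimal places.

o_n = [-1.2466, 0.3788, 0.6261]
J₁: ẑ×o_n = [-0.3788, -1.2466, 0.0000], ω = ẑ
J2: z=[0.0000, 0.0000, 1.0000] o=[0.2006, -0.1807, 0.2400] → [-0.5595, -1.4473, 0.0000, 0.0000, 0.0000, 1.0000]
J3: z=[0.0000, 0.0000, 1.0000] o=[-0.5427, -0.3387, 0.2400] → [-0.7175, -0.7039, 0.0000, 0.0000, 0.0000, 1.0000]
J4: z=[-0.9336, -0.3584, 0.0000] o=[-0.6789, 0.0161, 0.4500] → [-0.0631, 0.1644, -0.5421, -0.9336, -0.3584, 0.0000]
q̇ = J⁺·V = [0.7170, -0.3030, 0.0560, -0.0350]

0.7170 -0.3030 0.0560 -0.0350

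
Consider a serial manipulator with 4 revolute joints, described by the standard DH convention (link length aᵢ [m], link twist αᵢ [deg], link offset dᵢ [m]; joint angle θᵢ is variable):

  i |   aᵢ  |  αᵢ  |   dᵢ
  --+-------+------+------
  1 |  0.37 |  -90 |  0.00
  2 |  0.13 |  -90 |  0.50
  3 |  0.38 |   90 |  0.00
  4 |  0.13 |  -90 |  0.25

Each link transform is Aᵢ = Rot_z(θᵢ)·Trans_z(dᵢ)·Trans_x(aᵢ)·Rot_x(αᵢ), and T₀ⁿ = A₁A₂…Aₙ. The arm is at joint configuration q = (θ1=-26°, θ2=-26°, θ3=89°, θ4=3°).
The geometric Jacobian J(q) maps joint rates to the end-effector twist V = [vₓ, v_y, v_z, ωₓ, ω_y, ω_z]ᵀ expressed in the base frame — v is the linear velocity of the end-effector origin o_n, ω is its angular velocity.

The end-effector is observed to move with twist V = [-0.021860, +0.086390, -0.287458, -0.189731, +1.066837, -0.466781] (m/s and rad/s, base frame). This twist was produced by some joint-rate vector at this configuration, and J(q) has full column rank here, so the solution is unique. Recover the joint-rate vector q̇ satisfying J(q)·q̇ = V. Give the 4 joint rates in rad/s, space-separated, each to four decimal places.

0.2250 0.8910 0.3420 -0.8770

o_n = [0.6470, -0.3216, 0.1643]
J₁: ẑ×o_n = [0.3216, 0.6470, -0.0000], ω = ẑ
J2: z=[0.4384, 0.8988, 0.0000] o=[0.3326, -0.1622, 0.0000] → [0.1477, -0.0720, -0.3525, 0.4384, 0.8988, 0.0000]
J3: z=[0.3940, -0.1922, -0.8988] o=[0.6568, 0.2360, 0.0570] → [-0.5217, -0.0335, -0.2215, 0.3940, -0.1922, -0.8988]
J4: z=[0.8154, -0.3783, 0.4383] o=[0.4956, -0.1081, 0.0599] → [0.0540, -0.0188, -0.1167, 0.8154, -0.3783, 0.4383]
q̇ = J⁺·V = [0.2250, 0.8910, 0.3420, -0.8770]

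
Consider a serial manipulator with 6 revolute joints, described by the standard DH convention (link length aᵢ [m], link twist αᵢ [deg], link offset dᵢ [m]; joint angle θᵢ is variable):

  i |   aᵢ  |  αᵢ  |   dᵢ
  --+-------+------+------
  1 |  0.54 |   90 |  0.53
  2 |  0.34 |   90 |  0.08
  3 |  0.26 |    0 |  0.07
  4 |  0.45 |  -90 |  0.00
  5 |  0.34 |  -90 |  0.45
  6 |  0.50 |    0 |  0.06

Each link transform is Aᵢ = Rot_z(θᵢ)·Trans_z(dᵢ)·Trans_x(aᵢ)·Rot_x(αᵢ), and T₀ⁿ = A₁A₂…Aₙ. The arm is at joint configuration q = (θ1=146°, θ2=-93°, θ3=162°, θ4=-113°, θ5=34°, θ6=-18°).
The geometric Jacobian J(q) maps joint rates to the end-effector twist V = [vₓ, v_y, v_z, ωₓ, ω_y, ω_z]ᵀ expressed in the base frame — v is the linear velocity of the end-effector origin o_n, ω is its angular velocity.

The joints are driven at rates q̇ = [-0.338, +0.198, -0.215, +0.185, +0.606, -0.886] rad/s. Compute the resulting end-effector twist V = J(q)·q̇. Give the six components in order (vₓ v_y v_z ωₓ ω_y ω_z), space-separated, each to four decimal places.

0.2265 0.2430 0.6050 1.1197 0.4142 -0.1690

o_n = [-0.0206, 1.6803, 0.1544]
J₁: ẑ×o_n = [-1.6803, -0.0206, 0.0000], ω = ẑ
J2: z=[0.5592, 0.8290, 0.0000] o=[-0.4477, 0.3020, 0.5300] → [-0.3114, 0.2100, 0.4167, 0.5592, 0.8290, 0.0000]
J3: z=[0.8279, -0.5584, 0.0523] o=[-0.3882, 0.3583, 0.1905] → [-0.0490, 0.0491, 1.2997, 0.8279, -0.5584, 0.0523]
J4: z=[0.8279, -0.5584, 0.0523] o=[-0.2960, 0.3931, 0.4411] → [0.0927, 0.2517, 1.2195, 0.8279, -0.5584, 0.0523]
J5: z=[0.3341, 0.5660, 0.7537] o=[-0.0933, 0.6660, 0.1462] → [-0.7598, 0.0521, 0.2977, 0.3341, 0.5660, 0.7537]
J6: z=[-0.9383, 0.1238, 0.3230] o=[0.0266, 1.1978, 0.2908] → [-0.1727, -0.1432, -0.4468, -0.9383, 0.1238, 0.3230]
V = J·q̇ = [0.2265, 0.2430, 0.6050, 1.1197, 0.4142, -0.1690]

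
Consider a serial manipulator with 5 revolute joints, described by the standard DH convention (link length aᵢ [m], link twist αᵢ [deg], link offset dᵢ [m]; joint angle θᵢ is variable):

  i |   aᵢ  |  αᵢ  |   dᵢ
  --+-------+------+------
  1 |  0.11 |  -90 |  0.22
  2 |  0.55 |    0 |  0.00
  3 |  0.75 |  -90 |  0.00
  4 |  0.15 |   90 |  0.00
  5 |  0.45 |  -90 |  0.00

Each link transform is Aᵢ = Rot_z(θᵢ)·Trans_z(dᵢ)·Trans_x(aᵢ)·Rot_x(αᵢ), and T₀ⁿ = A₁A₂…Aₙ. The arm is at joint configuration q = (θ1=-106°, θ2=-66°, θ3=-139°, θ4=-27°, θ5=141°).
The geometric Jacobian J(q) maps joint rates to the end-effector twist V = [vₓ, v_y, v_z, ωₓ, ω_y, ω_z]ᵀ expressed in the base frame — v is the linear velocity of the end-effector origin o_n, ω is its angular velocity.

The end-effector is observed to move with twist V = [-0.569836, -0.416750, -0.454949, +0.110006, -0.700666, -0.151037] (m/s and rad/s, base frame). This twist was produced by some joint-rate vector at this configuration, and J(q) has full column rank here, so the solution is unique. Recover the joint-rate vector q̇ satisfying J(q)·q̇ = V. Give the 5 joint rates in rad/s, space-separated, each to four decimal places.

0.6160 0.7360 -0.9450 -0.9670 0.5700

o_n = [-0.0032, 0.3176, 0.7374]
J₁: ẑ×o_n = [-0.3176, -0.0032, 0.0000], ω = ẑ
J2: z=[0.9613, -0.2756, 0.0000] o=[-0.0303, -0.1057, 0.2200] → [-0.1426, -0.4973, 0.4144, 0.9613, -0.2756, 0.0000]
J3: z=[0.9613, -0.2756, 0.0000] o=[-0.0920, -0.3208, 0.7225] → [-0.0041, -0.0143, 0.6381, 0.9613, -0.2756, 0.0000]
J4: z=[0.1165, 0.4062, 0.9063] o=[0.0954, 0.3326, 0.4055] → [0.1484, -0.1280, 0.0383, 0.1165, 0.4062, 0.9063]
J5: z=[0.7431, -0.6411, 0.1919] o=[0.1942, 0.4303, 0.3490] → [-0.2274, -0.3265, -0.2103, 0.7431, -0.6411, 0.1919]
q̇ = J⁺·V = [0.6160, 0.7360, -0.9450, -0.9670, 0.5700]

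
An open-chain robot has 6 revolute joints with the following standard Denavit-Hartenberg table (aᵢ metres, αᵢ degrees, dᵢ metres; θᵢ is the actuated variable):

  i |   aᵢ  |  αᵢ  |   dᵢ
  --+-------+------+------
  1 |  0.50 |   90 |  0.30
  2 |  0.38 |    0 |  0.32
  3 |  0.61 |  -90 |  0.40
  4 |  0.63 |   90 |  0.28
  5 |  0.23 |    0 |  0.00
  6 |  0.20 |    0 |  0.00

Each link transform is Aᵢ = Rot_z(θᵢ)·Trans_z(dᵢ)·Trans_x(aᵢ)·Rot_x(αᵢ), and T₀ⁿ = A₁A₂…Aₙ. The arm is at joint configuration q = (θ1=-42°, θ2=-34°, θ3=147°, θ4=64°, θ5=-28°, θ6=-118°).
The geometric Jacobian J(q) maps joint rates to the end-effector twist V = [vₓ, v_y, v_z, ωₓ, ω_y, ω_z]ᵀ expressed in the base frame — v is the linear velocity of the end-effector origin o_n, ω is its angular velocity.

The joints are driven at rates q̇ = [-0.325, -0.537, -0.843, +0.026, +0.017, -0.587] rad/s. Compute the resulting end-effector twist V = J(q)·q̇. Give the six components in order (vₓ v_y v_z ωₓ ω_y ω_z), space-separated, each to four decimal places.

o_n = [0.2220, -0.3617, 0.8948]
J₁: ẑ×o_n = [0.3617, 0.2220, -0.0000], ω = ẑ
J2: z=[-0.6691, -0.7431, 0.0000] o=[0.3716, -0.3346, 0.3000] → [-0.4420, 0.3980, -0.0930, -0.6691, -0.7431, 0.0000]
J3: z=[-0.6691, -0.7431, 0.0000] o=[0.3916, -0.7832, 0.0875] → [-0.5999, 0.5402, -0.4080, -0.6691, -0.7431, 0.0000]
J4: z=[-0.6841, 0.6159, -0.3907] o=[-0.0532, -0.9209, 0.6490] → [0.3699, 0.0606, -0.5521, -0.6841, 0.6159, -0.3907]
J5: z=[-0.5543, -0.0908, 0.8273] o=[0.0539, -0.2555, 0.7938] → [0.0787, 0.1950, 0.0741, -0.5543, -0.0908, 0.8273]
J6: z=[-0.5543, -0.0908, 0.8273] o=[0.2241, -0.1631, 0.9180] → [0.1664, -0.0146, 0.1099, -0.5543, -0.0908, 0.8273]
V = J·q̇ = [0.5388, -0.7277, 0.3163, 1.2216, 1.0933, -0.8067]

0.5388 -0.7277 0.3163 1.2216 1.0933 -0.8067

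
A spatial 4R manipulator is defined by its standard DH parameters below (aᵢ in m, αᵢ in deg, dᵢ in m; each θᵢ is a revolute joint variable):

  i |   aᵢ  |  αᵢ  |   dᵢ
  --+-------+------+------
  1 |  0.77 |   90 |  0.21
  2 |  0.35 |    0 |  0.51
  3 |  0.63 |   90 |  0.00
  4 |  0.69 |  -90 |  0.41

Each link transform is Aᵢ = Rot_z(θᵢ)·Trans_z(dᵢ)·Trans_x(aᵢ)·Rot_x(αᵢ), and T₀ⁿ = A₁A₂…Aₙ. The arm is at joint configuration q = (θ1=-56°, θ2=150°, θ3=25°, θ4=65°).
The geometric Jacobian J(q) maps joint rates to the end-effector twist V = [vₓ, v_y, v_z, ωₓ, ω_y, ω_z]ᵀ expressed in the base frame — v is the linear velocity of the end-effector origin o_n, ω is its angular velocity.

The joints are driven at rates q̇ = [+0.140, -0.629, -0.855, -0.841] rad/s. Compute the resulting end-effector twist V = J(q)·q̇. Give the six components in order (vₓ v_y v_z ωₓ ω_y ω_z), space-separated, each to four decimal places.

o_n = [-1.1736, -0.2904, 0.8738]
J₁: ẑ×o_n = [0.2904, -1.1736, 0.0000], ω = ẑ
J2: z=[-0.8290, -0.5592, 0.0000] o=[0.4306, -0.6384, 0.2100] → [-0.3712, 0.5503, -1.1855, -0.8290, -0.5592, 0.0000]
J3: z=[-0.8290, -0.5592, 0.0000] o=[-0.1617, -0.6723, 0.3850] → [-0.2733, 0.4052, -0.8824, -0.8290, -0.5592, 0.0000]
J4: z=[0.0487, -0.0723, 0.9962] o=[-0.5127, -0.1520, 0.4399] → [0.1066, -0.6795, -0.0545, 0.0487, -0.0723, 0.9962]
V = J·q̇ = [0.4182, -0.2854, 1.5459, 1.1893, 0.8906, -0.6978]

0.4182 -0.2854 1.5459 1.1893 0.8906 -0.6978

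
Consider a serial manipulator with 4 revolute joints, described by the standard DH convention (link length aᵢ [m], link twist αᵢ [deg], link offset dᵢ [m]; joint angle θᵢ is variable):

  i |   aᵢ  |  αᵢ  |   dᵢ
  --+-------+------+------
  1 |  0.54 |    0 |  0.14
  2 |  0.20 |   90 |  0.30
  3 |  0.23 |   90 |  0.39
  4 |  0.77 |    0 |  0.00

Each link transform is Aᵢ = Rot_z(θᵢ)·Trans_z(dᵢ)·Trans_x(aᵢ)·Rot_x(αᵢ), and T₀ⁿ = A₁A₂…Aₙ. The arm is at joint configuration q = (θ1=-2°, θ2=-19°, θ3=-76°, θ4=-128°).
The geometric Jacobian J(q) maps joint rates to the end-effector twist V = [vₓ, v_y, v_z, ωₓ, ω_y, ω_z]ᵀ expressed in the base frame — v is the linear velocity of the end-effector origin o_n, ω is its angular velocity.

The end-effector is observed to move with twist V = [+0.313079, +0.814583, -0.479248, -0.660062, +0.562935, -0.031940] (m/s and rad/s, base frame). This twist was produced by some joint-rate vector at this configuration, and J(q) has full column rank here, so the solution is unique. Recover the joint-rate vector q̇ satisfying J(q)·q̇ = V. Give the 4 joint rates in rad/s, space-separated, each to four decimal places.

o_n = [0.7489, 0.1330, 0.6768]
J₁: ẑ×o_n = [-0.1330, 0.7489, 0.0000], ω = ẑ
J2: z=[0.0000, 0.0000, 1.0000] o=[0.5397, -0.0188, 0.1400] → [-0.1519, 0.2093, 0.0000, 0.0000, 0.0000, 1.0000]
J3: z=[-0.3584, -0.9336, 0.0000] o=[0.7264, -0.0905, 0.4400] → [-0.2211, 0.0849, -0.0590, -0.3584, -0.9336, 0.0000]
J4: z=[-0.9058, 0.3477, -0.2419] o=[0.6386, -0.4746, 0.2168] → [0.3069, 0.3900, -0.5887, -0.9058, 0.3477, -0.2419]
q̇ = J⁺·V = [0.8790, -0.7070, -0.2890, 0.8430]

0.8790 -0.7070 -0.2890 0.8430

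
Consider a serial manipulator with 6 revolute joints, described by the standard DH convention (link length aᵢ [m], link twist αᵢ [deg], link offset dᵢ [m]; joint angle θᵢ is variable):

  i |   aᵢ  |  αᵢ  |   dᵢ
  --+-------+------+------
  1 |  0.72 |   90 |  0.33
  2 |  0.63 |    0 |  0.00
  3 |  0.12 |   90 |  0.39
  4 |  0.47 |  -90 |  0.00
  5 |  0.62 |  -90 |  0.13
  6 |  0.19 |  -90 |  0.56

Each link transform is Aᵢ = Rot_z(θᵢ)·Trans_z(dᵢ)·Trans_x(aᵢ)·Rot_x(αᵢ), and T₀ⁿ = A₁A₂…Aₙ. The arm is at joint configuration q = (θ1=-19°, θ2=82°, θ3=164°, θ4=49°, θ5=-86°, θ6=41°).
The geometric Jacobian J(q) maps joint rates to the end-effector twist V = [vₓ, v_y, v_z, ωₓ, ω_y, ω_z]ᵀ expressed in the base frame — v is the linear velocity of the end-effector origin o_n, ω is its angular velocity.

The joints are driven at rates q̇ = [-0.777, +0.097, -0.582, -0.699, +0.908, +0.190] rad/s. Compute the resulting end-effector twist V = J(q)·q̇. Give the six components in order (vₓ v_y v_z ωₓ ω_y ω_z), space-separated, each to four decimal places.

o_n = [-0.5719, -1.0828, 0.4934]
J₁: ẑ×o_n = [1.0828, -0.5719, 0.0000], ω = ẑ
J2: z=[-0.3256, -0.9455, 0.0000] o=[0.6808, -0.2344, 0.3300] → [-0.1545, 0.0532, -0.9082, -0.3256, -0.9455, 0.0000]
J3: z=[-0.3256, -0.9455, 0.0000] o=[0.7637, -0.2630, 0.9539] → [0.4354, -0.1499, -0.9959, -0.3256, -0.9455, 0.0000]
J4: z=[-0.8638, 0.2974, 0.4067] o=[0.5906, -0.6158, 0.8442] → [0.0856, -0.7759, 0.7491, -0.8638, 0.2974, 0.4067]
J5: z=[0.0767, -0.7203, 0.6895] o=[0.3565, -0.9104, 0.5626] → [0.1687, -0.6348, -0.6819, 0.0767, -0.7203, 0.6895]
J6: z=[-0.4365, -0.6459, -0.6263] o=[-0.1893, -0.8472, 0.8778] → [0.1007, 0.0717, -0.1442, -0.4365, -0.6459, -0.6263]
V = J·q̇ = [-0.9972, 0.5164, -0.6787, 0.7483, -0.5260, -0.5543]

-0.9972 0.5164 -0.6787 0.7483 -0.5260 -0.5543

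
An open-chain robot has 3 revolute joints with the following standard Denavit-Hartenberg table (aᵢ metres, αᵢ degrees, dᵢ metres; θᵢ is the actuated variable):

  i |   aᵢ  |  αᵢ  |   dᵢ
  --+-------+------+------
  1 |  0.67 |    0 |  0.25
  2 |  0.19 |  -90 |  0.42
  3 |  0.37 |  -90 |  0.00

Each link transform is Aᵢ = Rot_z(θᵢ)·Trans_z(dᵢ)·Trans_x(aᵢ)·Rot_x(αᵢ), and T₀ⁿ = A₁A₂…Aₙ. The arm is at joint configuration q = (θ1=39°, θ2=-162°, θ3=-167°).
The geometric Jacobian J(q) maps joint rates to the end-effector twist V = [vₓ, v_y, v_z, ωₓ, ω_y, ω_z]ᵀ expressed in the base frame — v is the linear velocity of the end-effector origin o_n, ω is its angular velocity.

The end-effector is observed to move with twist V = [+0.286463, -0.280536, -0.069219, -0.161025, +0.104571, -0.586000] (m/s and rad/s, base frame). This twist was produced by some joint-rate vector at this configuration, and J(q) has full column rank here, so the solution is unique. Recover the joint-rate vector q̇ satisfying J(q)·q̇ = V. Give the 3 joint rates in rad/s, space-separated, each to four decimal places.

o_n = [0.6136, 0.5647, 0.7532]
J₁: ẑ×o_n = [-0.5647, 0.6136, 0.0000], ω = ẑ
J2: z=[0.0000, 0.0000, 1.0000] o=[0.5207, 0.4216, 0.2500] → [-0.1430, 0.0929, 0.0000, 0.0000, 0.0000, 1.0000]
J3: z=[0.8387, -0.5446, 0.0000] o=[0.4172, 0.2623, 0.6700] → [-0.0453, -0.0698, 0.3605, 0.8387, -0.5446, 0.0000]
q̇ = J⁺·V = [-0.4600, -0.1260, -0.1920]

-0.4600 -0.1260 -0.1920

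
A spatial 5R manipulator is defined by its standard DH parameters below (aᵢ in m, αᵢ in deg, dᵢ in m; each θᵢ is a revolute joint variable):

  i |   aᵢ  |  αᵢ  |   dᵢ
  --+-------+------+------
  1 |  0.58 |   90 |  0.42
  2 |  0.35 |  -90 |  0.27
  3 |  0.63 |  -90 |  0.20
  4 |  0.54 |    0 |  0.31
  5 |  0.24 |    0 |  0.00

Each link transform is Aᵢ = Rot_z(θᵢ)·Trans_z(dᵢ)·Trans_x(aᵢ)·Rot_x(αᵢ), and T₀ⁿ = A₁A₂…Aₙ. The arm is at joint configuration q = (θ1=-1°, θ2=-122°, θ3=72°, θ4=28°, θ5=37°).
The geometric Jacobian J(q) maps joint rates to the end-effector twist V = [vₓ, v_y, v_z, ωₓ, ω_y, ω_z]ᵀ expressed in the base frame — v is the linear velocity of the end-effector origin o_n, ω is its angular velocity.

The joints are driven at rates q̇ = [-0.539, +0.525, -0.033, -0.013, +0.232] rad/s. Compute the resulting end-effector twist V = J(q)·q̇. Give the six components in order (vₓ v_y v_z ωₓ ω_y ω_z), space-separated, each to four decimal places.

0.6107 -0.1218 -0.2546 0.0744 -0.4587 -0.3449

o_n = [0.1401, 0.9726, 0.2002]
J₁: ẑ×o_n = [-0.9726, 0.1401, 0.0000], ω = ẑ
J2: z=[-0.0175, -0.9998, 0.0000] o=[0.5799, -0.0101, 0.4200] → [0.2198, -0.0038, -0.4569, -0.0175, -0.9998, 0.0000]
J3: z=[0.8479, -0.0148, -0.5299] o=[0.3898, -0.2768, 0.1232] → [0.6610, 0.0670, 1.0557, 0.8479, -0.0148, -0.5299]
J4: z=[0.5093, 0.3002, 0.8065] o=[0.4666, 0.3211, -0.1479] → [-0.4210, -0.4407, 0.4298, 0.5093, 0.3002, 0.8065]
J5: z=[0.5093, 0.3002, 0.8065] o=[0.3394, 0.8726, 0.1115] → [-0.0540, -0.2060, 0.1108, 0.5093, 0.3002, 0.8065]
V = J·q̇ = [0.6107, -0.1218, -0.2546, 0.0744, -0.4587, -0.3449]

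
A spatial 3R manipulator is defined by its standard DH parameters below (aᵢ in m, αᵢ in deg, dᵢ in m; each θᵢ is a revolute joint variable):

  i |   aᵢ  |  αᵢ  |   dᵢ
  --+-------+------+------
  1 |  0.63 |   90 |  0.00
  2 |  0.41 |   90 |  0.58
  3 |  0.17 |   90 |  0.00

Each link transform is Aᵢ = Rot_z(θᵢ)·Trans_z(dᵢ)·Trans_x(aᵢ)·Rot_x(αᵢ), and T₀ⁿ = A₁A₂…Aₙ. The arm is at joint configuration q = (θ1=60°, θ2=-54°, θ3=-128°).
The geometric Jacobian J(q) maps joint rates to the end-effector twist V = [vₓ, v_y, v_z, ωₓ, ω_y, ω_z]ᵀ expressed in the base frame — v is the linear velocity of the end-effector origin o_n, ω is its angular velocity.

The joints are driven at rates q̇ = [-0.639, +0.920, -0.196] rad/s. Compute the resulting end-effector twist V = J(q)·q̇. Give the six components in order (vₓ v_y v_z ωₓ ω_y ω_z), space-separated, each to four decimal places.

o_n = [0.7910, 0.4780, -0.2470]
J₁: ẑ×o_n = [-0.4780, 0.7910, 0.0000], ω = ẑ
J2: z=[0.8660, -0.5000, 0.0000] o=[0.3150, 0.5456, 0.0000] → [0.1235, 0.2139, 0.1795, 0.8660, -0.5000, 0.0000]
J3: z=[-0.4045, -0.7006, -0.5878] o=[0.9378, 0.4643, -0.3317] → [-0.0513, 0.1205, -0.1084, -0.4045, -0.7006, -0.5878]
V = J·q̇ = [0.4291, -0.3323, 0.1864, 0.8760, -0.3227, -0.5238]

0.4291 -0.3323 0.1864 0.8760 -0.3227 -0.5238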